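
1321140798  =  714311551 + 606829247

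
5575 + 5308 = 10883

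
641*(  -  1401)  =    -  898041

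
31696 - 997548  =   - 965852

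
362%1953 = 362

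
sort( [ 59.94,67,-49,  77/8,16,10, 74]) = [ - 49,77/8,10,  16, 59.94,67,74 ] 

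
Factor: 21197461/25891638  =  2^( - 1 )*3^ (- 1 )*37^( - 1)*59^1*223^(-1 )*523^( - 1 ) * 359279^1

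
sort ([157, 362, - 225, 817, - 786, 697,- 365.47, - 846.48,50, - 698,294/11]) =[ - 846.48,-786,-698, - 365.47,-225, 294/11, 50, 157, 362,697,817 ] 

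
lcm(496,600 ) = 37200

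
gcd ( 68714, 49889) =1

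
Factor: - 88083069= - 3^1*  17^1*19^1*90901^1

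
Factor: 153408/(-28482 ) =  -544/101 = - 2^5*17^1*101^( - 1)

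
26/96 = 13/48=   0.27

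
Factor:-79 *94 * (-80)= 2^5*5^1*47^1*79^1 = 594080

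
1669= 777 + 892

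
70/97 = 70/97 =0.72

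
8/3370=4/1685  =  0.00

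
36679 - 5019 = 31660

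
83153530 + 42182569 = 125336099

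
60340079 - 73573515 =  - 13233436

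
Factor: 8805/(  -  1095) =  - 587/73 = -  73^(- 1)*587^1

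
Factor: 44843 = 44843^1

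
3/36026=3/36026 = 0.00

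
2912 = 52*56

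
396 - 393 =3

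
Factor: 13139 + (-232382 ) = -219243 = - 3^1*107^1 * 683^1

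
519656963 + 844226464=1363883427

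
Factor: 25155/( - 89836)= - 2^( - 2)*3^2*5^1 *13^1*37^( - 1)*43^1*607^( - 1)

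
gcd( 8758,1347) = 1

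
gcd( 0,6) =6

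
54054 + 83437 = 137491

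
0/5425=0 = 0.00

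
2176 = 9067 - 6891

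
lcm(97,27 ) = 2619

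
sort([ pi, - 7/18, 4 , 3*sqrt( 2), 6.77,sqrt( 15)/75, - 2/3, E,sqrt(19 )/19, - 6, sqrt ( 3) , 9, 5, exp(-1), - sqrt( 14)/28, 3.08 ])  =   [ - 6, - 2/3, - 7/18,  -  sqrt( 14) /28, sqrt (15) /75, sqrt( 19)/19,  exp(-1 ), sqrt( 3), E, 3.08, pi,4, 3*sqrt ( 2), 5,6.77, 9 ]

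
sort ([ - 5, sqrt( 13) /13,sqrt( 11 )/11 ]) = [ - 5 , sqrt( 13 ) /13, sqrt( 11)/11]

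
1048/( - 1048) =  - 1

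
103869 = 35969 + 67900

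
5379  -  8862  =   - 3483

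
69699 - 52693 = 17006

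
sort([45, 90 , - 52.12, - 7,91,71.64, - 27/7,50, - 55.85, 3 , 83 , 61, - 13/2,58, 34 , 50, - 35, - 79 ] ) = [ - 79,-55.85, - 52.12,-35,-7 , - 13/2, - 27/7, 3,34,45,50 , 50, 58,61,71.64, 83 , 90,91 ]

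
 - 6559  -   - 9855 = 3296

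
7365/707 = 7365/707= 10.42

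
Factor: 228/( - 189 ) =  - 2^2 *3^( - 2)*7^ ( - 1)*19^1 = - 76/63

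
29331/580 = 50+331/580 = 50.57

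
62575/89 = 703+8/89 = 703.09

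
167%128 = 39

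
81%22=15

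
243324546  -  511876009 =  - 268551463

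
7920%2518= 366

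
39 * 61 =2379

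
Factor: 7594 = 2^1*3797^1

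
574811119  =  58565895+516245224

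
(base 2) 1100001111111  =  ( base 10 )6271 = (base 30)6T1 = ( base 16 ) 187f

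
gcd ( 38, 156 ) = 2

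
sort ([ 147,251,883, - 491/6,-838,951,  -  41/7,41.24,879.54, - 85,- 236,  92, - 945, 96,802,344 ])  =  [ - 945, - 838, - 236,- 85, - 491/6, - 41/7,41.24,92,  96,147, 251, 344,802, 879.54,883,951 ]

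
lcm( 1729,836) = 76076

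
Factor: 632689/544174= 2^( - 1 ) * 17^1*31^ ( - 1)*67^( - 1 )*131^ (-1)*37217^1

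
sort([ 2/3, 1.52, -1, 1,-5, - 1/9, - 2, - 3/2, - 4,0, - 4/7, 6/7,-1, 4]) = [  -  5, - 4, - 2,  -  3/2,-1, - 1, - 4/7,-1/9, 0,2/3, 6/7, 1, 1.52,4]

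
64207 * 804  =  51622428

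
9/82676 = 9/82676 = 0.00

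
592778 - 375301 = 217477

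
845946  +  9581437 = 10427383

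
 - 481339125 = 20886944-502226069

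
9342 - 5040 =4302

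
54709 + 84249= 138958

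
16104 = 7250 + 8854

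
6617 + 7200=13817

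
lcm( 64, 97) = 6208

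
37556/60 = 625 + 14/15  =  625.93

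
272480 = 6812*40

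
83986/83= 83986/83 =1011.88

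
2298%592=522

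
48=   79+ - 31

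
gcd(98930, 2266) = 2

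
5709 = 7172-1463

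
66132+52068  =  118200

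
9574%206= 98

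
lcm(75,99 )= 2475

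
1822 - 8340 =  - 6518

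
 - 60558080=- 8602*7040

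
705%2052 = 705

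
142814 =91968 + 50846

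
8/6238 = 4/3119 = 0.00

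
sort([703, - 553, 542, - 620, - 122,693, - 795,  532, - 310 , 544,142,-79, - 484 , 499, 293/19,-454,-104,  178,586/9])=[ - 795, - 620,-553, -484,  -  454, - 310,  -  122, - 104, - 79,293/19,586/9, 142, 178, 499, 532,542, 544,693,703]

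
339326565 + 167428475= 506755040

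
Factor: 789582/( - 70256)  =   - 2^( - 3 )*3^1*17^1 * 4391^( - 1 )*7741^1 = - 394791/35128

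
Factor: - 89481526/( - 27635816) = 44740763/13817908 = 2^(-2 )*13^(  -  1)*19^1*277^1*8501^1 * 265729^( - 1)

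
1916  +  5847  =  7763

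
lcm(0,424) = 0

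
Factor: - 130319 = -7^1*18617^1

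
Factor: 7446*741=2^1*3^2*13^1*17^1*19^1*73^1 = 5517486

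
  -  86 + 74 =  - 12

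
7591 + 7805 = 15396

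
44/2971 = 44/2971 = 0.01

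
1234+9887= 11121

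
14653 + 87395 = 102048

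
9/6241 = 9/6241 =0.00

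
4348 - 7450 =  - 3102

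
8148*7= 57036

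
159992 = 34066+125926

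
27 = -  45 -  - 72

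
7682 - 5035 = 2647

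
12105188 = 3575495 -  - 8529693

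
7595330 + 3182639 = 10777969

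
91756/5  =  91756/5 = 18351.20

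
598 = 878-280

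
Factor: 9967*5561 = 67^1*83^1*9967^1 = 55426487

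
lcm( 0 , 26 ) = 0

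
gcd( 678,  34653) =3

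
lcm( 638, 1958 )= 56782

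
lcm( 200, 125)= 1000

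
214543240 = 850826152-636282912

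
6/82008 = 1/13668  =  0.00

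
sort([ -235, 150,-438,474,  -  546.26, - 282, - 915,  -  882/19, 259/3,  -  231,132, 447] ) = [- 915,  -  546.26, - 438  ,- 282, - 235, - 231 , - 882/19, 259/3,  132,150, 447, 474]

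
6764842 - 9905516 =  - 3140674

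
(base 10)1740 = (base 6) 12020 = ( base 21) 3ji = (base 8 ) 3314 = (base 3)2101110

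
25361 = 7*3623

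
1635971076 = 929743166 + 706227910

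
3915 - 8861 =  - 4946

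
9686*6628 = 64198808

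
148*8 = 1184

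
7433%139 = 66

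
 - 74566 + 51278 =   -  23288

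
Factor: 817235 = 5^1*73^1*2239^1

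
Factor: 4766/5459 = 2^1*53^( - 1)* 103^( - 1 )*2383^1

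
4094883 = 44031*93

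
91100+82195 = 173295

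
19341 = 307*63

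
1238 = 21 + 1217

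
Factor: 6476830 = 2^1*5^1*17^1*31^1*1229^1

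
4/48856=1/12214 =0.00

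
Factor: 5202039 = 3^1*41^1*42293^1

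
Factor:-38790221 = -331^1* 117191^1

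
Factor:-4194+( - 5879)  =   - 7^1*1439^1 = - 10073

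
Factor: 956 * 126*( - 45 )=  - 5420520 = - 2^3 * 3^4 * 5^1 * 7^1 *239^1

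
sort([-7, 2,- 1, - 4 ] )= [-7, - 4,-1,2 ]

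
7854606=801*9806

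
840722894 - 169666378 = 671056516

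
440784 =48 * 9183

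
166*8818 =1463788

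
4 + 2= 6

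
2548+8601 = 11149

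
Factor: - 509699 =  - 509699^1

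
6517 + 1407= 7924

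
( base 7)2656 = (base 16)3FD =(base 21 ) 26d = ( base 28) 18D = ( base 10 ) 1021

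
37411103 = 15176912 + 22234191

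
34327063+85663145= 119990208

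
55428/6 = 9238  =  9238.00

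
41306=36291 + 5015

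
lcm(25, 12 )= 300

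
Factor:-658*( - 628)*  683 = 2^3*7^1*47^1*157^1 *683^1 = 282231992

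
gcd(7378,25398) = 34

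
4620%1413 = 381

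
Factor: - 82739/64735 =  - 5^ (-1)*11^( - 2)*17^1*31^1  *  107^( - 1 )*157^1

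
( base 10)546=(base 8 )1042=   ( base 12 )396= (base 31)hj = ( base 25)ll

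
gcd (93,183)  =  3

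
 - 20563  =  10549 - 31112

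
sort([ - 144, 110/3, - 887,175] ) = [ - 887, - 144,110/3, 175 ] 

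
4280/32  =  133  +  3/4 = 133.75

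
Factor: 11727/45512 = 2^( - 3 )*3^2*1303^1*5689^( - 1 )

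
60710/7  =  60710/7 = 8672.86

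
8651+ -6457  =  2194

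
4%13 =4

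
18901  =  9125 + 9776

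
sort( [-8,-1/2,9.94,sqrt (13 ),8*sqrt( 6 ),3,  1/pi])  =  [ - 8,-1/2,1/pi,3, sqrt (13 ),9.94,8 *sqrt( 6) ]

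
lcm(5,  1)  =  5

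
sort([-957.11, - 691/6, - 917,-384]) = [ - 957.11, - 917, - 384,  -  691/6 ] 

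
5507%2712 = 83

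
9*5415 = 48735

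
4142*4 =16568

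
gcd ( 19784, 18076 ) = 4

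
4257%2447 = 1810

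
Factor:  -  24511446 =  - 2^1*3^2*379^1*3593^1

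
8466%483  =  255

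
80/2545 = 16/509 = 0.03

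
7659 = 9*851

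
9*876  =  7884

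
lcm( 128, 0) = 0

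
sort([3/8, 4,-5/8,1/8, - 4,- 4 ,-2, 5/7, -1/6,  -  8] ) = [ - 8, - 4,-4,-2,-5/8, - 1/6 , 1/8, 3/8,5/7, 4]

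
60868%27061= 6746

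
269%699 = 269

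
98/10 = 9+4/5 = 9.80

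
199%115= 84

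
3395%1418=559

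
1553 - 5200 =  - 3647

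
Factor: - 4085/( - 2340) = 817/468 =2^(-2)  *3^( - 2)*13^( - 1)*19^1*43^1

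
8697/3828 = 2 + 347/1276 = 2.27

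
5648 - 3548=2100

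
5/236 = 5/236=0.02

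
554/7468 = 277/3734 = 0.07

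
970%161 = 4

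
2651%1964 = 687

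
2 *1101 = 2202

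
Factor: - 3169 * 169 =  - 535561 = -  13^2*3169^1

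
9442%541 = 245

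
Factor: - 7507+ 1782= - 5^2*229^1 = - 5725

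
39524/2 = 19762=19762.00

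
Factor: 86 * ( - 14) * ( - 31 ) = 37324 = 2^2 * 7^1 * 31^1*43^1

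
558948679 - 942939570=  - 383990891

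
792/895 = 792/895 =0.88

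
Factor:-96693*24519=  - 3^2 *11^1*167^1*193^1 * 743^1 = - 2370815667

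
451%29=16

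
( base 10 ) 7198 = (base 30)7TS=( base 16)1c1e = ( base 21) G6G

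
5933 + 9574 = 15507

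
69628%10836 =4612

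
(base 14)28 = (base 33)13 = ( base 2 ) 100100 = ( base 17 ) 22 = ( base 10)36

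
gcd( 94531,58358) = 1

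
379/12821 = 379/12821 = 0.03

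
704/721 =704/721 = 0.98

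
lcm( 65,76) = 4940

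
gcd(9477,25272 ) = 3159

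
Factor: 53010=2^1 * 3^2 *5^1*19^1 * 31^1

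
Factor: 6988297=23^1*303839^1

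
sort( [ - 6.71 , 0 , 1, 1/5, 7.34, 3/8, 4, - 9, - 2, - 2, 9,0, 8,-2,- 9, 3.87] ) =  [ - 9,- 9, - 6.71, - 2, - 2, - 2, 0, 0, 1/5, 3/8, 1, 3.87, 4, 7.34,8,  9 ]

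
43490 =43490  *1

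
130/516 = 65/258 = 0.25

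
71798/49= 71798/49  =  1465.27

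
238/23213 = 238/23213=0.01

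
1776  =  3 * 592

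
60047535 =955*62877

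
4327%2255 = 2072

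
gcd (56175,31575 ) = 75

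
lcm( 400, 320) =1600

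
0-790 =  - 790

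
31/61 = 31/61  =  0.51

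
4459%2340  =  2119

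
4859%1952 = 955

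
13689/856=13689/856 = 15.99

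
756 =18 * 42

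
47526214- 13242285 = 34283929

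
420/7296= 35/608 = 0.06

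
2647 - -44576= 47223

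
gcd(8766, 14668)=2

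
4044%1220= 384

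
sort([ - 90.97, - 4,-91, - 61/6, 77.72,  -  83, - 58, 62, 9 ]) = [ -91,-90.97, - 83, - 58,-61/6, - 4,9, 62 , 77.72]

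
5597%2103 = 1391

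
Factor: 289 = 17^2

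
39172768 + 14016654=53189422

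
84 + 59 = 143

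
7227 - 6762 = 465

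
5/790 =1/158  =  0.01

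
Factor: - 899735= -5^1 *179947^1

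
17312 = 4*4328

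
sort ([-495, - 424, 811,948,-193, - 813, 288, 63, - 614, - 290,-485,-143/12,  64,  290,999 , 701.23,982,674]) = [ - 813,-614, - 495, - 485, - 424,- 290,-193 ,-143/12,63,64,288,290 , 674,  701.23, 811,948,982,999 ]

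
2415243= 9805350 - 7390107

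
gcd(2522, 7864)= 2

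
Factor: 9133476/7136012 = 3^1*11^1*13^ ( - 1) * 109^( - 1)*1259^ ( - 1) * 69193^1 = 2283369/1784003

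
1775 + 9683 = 11458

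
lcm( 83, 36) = 2988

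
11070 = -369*( - 30) 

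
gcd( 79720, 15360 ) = 40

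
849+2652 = 3501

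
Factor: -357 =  - 3^1*7^1*17^1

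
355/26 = 355/26 = 13.65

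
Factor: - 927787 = - 7^1*132541^1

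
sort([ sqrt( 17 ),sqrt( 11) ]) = [sqrt( 11 ),sqrt( 17)]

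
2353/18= 130 + 13/18 = 130.72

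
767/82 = 767/82=9.35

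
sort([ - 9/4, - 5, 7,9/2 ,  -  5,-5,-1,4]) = [-5, - 5, - 5, - 9/4,-1,4,9/2,7]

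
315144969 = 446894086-131749117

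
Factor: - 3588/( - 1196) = 3^1 =3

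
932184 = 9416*99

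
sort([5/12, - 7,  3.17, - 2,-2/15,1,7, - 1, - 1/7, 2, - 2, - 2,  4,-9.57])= [-9.57 , - 7, - 2, - 2, - 2,-1, - 1/7, - 2/15,5/12,1,2,3.17, 4, 7]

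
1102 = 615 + 487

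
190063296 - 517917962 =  - 327854666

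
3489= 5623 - 2134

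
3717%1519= 679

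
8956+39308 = 48264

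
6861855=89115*77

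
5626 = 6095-469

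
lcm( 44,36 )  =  396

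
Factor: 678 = 2^1*3^1* 113^1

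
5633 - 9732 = -4099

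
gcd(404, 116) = 4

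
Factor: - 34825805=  - 5^1*7^1*995023^1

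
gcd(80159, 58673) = 1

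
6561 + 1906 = 8467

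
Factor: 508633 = 191^1*2663^1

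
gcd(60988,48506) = 158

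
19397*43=834071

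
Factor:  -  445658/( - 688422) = 3^( - 1)*7^( - 1)*37^( - 1 )* 503^1 = 503/777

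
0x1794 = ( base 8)13624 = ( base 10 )6036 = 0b1011110010100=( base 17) 13F1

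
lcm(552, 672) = 15456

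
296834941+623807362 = 920642303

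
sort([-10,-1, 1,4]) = [ - 10, - 1,1, 4]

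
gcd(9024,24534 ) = 282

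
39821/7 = 5688 + 5/7 = 5688.71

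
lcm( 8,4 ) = 8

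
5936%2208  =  1520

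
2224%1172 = 1052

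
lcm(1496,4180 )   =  142120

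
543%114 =87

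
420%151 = 118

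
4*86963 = 347852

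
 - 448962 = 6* ( - 74827 )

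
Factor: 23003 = 23003^1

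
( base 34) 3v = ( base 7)250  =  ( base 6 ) 341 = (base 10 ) 133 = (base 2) 10000101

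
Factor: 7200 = 2^5 * 3^2*5^2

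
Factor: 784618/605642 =379^( - 1)*491^1 =491/379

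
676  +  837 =1513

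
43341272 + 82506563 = 125847835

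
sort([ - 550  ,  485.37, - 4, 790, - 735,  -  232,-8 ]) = [ -735, - 550, - 232,  -  8, - 4,485.37 , 790]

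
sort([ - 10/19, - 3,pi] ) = [ - 3, - 10/19,pi]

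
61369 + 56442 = 117811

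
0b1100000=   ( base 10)96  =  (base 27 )3f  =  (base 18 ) 56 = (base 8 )140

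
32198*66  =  2125068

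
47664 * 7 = 333648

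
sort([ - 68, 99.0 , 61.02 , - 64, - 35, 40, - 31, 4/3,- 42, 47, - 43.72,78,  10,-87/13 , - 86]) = [ - 86 , - 68, - 64, - 43.72, - 42 , -35,-31, -87/13, 4/3 , 10,  40, 47 , 61.02,78 , 99.0]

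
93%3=0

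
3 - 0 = 3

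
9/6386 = 9/6386 = 0.00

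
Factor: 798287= 7^1*114041^1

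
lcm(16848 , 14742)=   117936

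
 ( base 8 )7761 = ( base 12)2441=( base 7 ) 14620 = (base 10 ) 4081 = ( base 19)B5F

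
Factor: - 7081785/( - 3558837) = 3^1 * 5^1  *241^1 * 653^1 * 859^( - 1)*1381^( - 1)=2360595/1186279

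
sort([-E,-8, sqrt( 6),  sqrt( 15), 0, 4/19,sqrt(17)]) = [ - 8 , - E,0, 4/19,sqrt( 6), sqrt (15), sqrt (17 ) ] 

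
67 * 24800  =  1661600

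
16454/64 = 257 + 3/32 = 257.09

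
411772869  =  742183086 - 330410217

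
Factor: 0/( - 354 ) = 0^1 = 0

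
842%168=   2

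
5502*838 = 4610676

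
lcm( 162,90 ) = 810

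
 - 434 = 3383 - 3817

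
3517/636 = 5 + 337/636 = 5.53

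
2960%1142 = 676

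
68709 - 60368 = 8341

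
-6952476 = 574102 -7526578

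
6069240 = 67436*90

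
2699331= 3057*883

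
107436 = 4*26859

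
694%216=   46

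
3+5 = 8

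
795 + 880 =1675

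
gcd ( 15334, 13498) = 34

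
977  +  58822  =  59799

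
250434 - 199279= 51155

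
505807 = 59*8573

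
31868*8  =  254944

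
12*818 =9816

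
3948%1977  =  1971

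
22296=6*3716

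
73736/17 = 4337+7/17 = 4337.41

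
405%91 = 41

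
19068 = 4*4767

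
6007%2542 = 923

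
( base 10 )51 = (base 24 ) 23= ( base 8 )63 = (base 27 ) 1O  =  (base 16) 33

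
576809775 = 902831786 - 326022011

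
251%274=251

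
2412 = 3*804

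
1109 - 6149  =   - 5040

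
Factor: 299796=2^2 * 3^1*7^1*43^1*83^1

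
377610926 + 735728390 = 1113339316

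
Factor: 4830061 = 43^1*112327^1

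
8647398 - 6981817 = 1665581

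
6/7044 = 1/1174= 0.00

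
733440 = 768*955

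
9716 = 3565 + 6151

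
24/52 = 6/13 = 0.46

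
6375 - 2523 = 3852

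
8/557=8/557 = 0.01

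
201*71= 14271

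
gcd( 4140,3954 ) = 6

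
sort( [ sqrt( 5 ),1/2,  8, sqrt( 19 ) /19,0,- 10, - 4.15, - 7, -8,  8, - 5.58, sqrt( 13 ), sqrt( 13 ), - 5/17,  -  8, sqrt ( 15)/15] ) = [  -  10, - 8,  -  8 , - 7,  -  5.58, - 4.15, - 5/17, 0, sqrt ( 19)/19,sqrt( 15 ) /15 , 1/2,sqrt(5 ),sqrt( 13 ),sqrt(13),  8, 8]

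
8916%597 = 558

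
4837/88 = 54 + 85/88 = 54.97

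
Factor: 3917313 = 3^2*435257^1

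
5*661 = 3305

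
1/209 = 1/209 = 0.00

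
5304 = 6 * 884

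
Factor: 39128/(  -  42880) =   -  2^( - 4 )*5^(- 1 )*73^1 = - 73/80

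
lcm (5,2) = 10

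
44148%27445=16703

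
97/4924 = 97/4924 = 0.02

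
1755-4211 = - 2456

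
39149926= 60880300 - 21730374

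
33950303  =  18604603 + 15345700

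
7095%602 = 473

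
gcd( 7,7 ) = 7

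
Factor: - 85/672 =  - 2^( - 5 ) * 3^(-1 )*5^1*7^( - 1)*17^1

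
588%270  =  48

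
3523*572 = 2015156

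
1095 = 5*219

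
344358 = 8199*42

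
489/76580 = 489/76580=0.01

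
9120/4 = 2280 = 2280.00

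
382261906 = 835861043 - 453599137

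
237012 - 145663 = 91349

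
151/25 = 151/25 = 6.04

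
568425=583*975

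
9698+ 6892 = 16590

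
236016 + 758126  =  994142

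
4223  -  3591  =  632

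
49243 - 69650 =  - 20407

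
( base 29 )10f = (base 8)1530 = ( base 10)856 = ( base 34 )P6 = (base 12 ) 5B4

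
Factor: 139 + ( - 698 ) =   -  559= - 13^1 * 43^1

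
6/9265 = 6/9265 = 0.00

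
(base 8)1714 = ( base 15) 44c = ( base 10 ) 972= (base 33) TF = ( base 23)1j6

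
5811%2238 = 1335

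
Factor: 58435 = 5^1*13^1* 29^1 *31^1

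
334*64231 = 21453154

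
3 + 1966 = 1969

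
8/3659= 8/3659 = 0.00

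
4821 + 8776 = 13597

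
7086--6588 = 13674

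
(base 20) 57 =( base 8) 153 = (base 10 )107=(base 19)5c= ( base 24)4b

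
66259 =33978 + 32281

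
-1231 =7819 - 9050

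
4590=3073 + 1517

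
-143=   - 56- 87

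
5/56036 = 5/56036 = 0.00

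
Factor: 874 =2^1*19^1*23^1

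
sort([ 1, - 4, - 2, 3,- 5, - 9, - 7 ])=[ - 9,  -  7 , - 5, - 4, - 2,1,3]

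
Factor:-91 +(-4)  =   - 5^1*19^1 = - 95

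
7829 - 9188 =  - 1359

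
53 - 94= - 41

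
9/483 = 3/161 = 0.02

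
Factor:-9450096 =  - 2^4 * 3^1*17^1*37^1*313^1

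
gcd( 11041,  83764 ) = 1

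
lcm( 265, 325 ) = 17225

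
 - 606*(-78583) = 47621298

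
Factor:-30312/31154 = -36/37 = - 2^2*3^2*37^( - 1)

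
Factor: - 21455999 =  - 31^1*59^1*11731^1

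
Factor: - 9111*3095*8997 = -253702309365 = - 3^2*5^1*619^1 * 2999^1*3037^1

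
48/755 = 48/755 =0.06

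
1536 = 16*96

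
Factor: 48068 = 2^2*61^1 * 197^1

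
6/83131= 6/83131 = 0.00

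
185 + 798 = 983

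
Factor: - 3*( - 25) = 3^1*5^2 = 75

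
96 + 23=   119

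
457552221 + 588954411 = 1046506632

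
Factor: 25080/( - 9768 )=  - 5^1*19^1 * 37^( -1) = - 95/37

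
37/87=37/87 = 0.43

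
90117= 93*969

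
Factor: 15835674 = 2^1*3^1 * 307^1*8597^1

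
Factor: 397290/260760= 323/212 = 2^( - 2) * 17^1*19^1 * 53^( -1)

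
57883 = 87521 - 29638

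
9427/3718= 2 + 181/338 = 2.54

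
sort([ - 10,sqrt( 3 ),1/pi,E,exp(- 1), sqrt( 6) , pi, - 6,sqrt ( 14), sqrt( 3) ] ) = [- 10 ,  -  6, 1/pi,exp( -1),  sqrt(3 ),sqrt(3 ),sqrt( 6),E,pi,sqrt( 14 )] 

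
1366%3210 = 1366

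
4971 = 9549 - 4578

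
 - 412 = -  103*4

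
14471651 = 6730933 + 7740718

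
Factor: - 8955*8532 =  - 76404060 = -2^2*3^5*5^1*79^1*199^1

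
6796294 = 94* 72301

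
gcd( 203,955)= 1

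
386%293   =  93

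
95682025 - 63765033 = 31916992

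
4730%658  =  124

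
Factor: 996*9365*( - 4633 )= - 2^2 * 3^1*5^1*41^1* 83^1 * 113^1*1873^1 = -  43214492820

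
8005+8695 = 16700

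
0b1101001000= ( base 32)q8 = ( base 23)1dc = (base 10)840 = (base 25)18F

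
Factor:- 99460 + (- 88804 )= - 2^3*101^1*233^1= - 188264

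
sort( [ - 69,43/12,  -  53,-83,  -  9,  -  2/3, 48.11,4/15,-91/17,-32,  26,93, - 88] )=[-88,-83 ,-69, - 53 , - 32 , - 9, -91/17, - 2/3,4/15, 43/12, 26,48.11 , 93] 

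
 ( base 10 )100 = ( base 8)144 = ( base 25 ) 40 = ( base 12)84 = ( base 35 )2U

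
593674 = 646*919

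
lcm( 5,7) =35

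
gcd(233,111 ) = 1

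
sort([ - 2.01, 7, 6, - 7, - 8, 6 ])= [ - 8, -7 , - 2.01, 6 , 6, 7 ] 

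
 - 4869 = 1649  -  6518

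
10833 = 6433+4400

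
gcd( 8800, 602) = 2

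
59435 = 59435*1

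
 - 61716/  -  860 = 71+164/215 = 71.76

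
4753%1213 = 1114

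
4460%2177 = 106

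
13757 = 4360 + 9397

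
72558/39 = 1860 + 6/13 = 1860.46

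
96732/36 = 2687 = 2687.00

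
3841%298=265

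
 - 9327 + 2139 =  - 7188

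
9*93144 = 838296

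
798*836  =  667128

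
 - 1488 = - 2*744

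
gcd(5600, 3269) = 7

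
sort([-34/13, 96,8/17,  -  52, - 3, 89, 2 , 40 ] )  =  [ - 52, - 3, - 34/13 , 8/17, 2, 40, 89, 96]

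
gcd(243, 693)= 9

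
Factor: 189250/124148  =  125/82 = 2^( - 1 )*5^3*41^ (-1 ) 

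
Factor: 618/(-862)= -309/431=- 3^1 * 103^1 * 431^ ( - 1 ) 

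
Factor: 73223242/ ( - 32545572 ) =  - 2^( - 1 )*3^ ( - 1 ) * 2712131^ (-1 )*36611621^1 = -36611621/16272786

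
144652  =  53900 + 90752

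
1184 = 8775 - 7591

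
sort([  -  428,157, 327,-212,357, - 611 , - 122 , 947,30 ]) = [  -  611,-428, - 212 , - 122 , 30,157, 327 , 357, 947 ]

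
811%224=139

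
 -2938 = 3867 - 6805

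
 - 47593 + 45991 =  - 1602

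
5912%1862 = 326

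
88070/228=386+31/114 = 386.27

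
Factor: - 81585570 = -2^1 * 3^1*5^1*11^1*247229^1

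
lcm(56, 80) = 560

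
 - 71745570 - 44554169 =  - 116299739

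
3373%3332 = 41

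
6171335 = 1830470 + 4340865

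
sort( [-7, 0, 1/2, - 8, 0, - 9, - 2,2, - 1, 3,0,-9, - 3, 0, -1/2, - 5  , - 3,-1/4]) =[ - 9, - 9, - 8, - 7,-5,-3 ,-3,- 2, - 1, - 1/2, - 1/4, 0, 0, 0, 0, 1/2, 2,3]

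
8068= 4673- - 3395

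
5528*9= 49752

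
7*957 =6699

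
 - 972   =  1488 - 2460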